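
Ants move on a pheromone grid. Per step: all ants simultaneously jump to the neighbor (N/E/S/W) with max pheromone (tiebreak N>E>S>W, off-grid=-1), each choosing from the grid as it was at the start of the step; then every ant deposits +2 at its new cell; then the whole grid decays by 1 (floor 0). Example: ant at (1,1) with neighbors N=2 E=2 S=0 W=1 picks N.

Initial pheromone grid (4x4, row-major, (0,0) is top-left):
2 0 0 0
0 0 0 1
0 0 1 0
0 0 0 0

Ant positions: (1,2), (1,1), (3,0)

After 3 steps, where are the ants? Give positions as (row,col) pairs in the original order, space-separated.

Step 1: ant0:(1,2)->E->(1,3) | ant1:(1,1)->N->(0,1) | ant2:(3,0)->N->(2,0)
  grid max=2 at (1,3)
Step 2: ant0:(1,3)->N->(0,3) | ant1:(0,1)->W->(0,0) | ant2:(2,0)->N->(1,0)
  grid max=2 at (0,0)
Step 3: ant0:(0,3)->S->(1,3) | ant1:(0,0)->S->(1,0) | ant2:(1,0)->N->(0,0)
  grid max=3 at (0,0)

(1,3) (1,0) (0,0)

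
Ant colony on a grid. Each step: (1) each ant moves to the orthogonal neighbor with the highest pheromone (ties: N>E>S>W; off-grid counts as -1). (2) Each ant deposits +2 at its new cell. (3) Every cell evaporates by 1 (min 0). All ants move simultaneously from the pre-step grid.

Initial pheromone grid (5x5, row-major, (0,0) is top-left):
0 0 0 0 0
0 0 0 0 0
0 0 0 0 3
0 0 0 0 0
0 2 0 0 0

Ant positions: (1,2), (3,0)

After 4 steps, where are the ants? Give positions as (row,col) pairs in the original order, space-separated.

Step 1: ant0:(1,2)->N->(0,2) | ant1:(3,0)->N->(2,0)
  grid max=2 at (2,4)
Step 2: ant0:(0,2)->E->(0,3) | ant1:(2,0)->N->(1,0)
  grid max=1 at (0,3)
Step 3: ant0:(0,3)->E->(0,4) | ant1:(1,0)->N->(0,0)
  grid max=1 at (0,0)
Step 4: ant0:(0,4)->S->(1,4) | ant1:(0,0)->E->(0,1)
  grid max=1 at (0,1)

(1,4) (0,1)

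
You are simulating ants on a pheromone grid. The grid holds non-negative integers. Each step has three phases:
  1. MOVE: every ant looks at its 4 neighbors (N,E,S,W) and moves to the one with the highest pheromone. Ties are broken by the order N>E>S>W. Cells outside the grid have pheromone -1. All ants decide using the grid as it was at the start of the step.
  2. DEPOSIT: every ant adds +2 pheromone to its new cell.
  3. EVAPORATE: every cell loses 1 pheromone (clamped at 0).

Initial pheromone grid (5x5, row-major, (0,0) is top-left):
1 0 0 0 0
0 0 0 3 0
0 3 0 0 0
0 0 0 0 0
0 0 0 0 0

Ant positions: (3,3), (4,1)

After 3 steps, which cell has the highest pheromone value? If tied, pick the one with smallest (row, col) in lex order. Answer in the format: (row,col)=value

Step 1: ant0:(3,3)->N->(2,3) | ant1:(4,1)->N->(3,1)
  grid max=2 at (1,3)
Step 2: ant0:(2,3)->N->(1,3) | ant1:(3,1)->N->(2,1)
  grid max=3 at (1,3)
Step 3: ant0:(1,3)->N->(0,3) | ant1:(2,1)->N->(1,1)
  grid max=2 at (1,3)
Final grid:
  0 0 0 1 0
  0 1 0 2 0
  0 2 0 0 0
  0 0 0 0 0
  0 0 0 0 0
Max pheromone 2 at (1,3)

Answer: (1,3)=2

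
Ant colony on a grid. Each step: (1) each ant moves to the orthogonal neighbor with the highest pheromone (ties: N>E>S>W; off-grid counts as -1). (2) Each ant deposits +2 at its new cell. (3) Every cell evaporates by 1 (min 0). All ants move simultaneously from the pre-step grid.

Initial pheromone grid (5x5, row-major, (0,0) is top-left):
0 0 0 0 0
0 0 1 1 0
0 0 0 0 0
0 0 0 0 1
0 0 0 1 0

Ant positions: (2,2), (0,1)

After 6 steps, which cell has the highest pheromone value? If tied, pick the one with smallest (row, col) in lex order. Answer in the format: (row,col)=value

Step 1: ant0:(2,2)->N->(1,2) | ant1:(0,1)->E->(0,2)
  grid max=2 at (1,2)
Step 2: ant0:(1,2)->N->(0,2) | ant1:(0,2)->S->(1,2)
  grid max=3 at (1,2)
Step 3: ant0:(0,2)->S->(1,2) | ant1:(1,2)->N->(0,2)
  grid max=4 at (1,2)
Step 4: ant0:(1,2)->N->(0,2) | ant1:(0,2)->S->(1,2)
  grid max=5 at (1,2)
Step 5: ant0:(0,2)->S->(1,2) | ant1:(1,2)->N->(0,2)
  grid max=6 at (1,2)
Step 6: ant0:(1,2)->N->(0,2) | ant1:(0,2)->S->(1,2)
  grid max=7 at (1,2)
Final grid:
  0 0 6 0 0
  0 0 7 0 0
  0 0 0 0 0
  0 0 0 0 0
  0 0 0 0 0
Max pheromone 7 at (1,2)

Answer: (1,2)=7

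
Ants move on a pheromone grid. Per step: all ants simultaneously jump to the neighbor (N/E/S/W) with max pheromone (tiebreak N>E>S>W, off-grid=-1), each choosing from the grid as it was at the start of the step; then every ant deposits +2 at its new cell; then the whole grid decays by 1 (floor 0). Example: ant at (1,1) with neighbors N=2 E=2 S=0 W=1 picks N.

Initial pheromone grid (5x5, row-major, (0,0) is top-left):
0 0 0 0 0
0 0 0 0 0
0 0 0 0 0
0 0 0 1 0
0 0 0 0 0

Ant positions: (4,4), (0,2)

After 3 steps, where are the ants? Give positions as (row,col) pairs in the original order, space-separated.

Step 1: ant0:(4,4)->N->(3,4) | ant1:(0,2)->E->(0,3)
  grid max=1 at (0,3)
Step 2: ant0:(3,4)->N->(2,4) | ant1:(0,3)->E->(0,4)
  grid max=1 at (0,4)
Step 3: ant0:(2,4)->N->(1,4) | ant1:(0,4)->S->(1,4)
  grid max=3 at (1,4)

(1,4) (1,4)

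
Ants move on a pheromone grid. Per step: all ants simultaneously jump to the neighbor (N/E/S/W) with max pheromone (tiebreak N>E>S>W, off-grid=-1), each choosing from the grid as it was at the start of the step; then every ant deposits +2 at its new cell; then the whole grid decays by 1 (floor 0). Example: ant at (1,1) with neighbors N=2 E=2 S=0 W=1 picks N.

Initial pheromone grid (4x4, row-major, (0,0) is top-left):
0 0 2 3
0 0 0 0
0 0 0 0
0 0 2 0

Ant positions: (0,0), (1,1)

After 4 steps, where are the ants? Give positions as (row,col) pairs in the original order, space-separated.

Step 1: ant0:(0,0)->E->(0,1) | ant1:(1,1)->N->(0,1)
  grid max=3 at (0,1)
Step 2: ant0:(0,1)->E->(0,2) | ant1:(0,1)->E->(0,2)
  grid max=4 at (0,2)
Step 3: ant0:(0,2)->W->(0,1) | ant1:(0,2)->W->(0,1)
  grid max=5 at (0,1)
Step 4: ant0:(0,1)->E->(0,2) | ant1:(0,1)->E->(0,2)
  grid max=6 at (0,2)

(0,2) (0,2)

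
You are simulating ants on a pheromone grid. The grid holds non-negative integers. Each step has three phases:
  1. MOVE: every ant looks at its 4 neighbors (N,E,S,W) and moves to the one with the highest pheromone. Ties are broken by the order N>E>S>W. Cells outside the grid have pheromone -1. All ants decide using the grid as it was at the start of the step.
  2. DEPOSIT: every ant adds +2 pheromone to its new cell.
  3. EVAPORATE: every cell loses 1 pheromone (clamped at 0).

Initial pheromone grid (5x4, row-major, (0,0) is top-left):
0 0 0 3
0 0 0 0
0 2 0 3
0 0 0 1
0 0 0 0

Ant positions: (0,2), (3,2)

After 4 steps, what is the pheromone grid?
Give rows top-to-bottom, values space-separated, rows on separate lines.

After step 1: ants at (0,3),(3,3)
  0 0 0 4
  0 0 0 0
  0 1 0 2
  0 0 0 2
  0 0 0 0
After step 2: ants at (1,3),(2,3)
  0 0 0 3
  0 0 0 1
  0 0 0 3
  0 0 0 1
  0 0 0 0
After step 3: ants at (0,3),(1,3)
  0 0 0 4
  0 0 0 2
  0 0 0 2
  0 0 0 0
  0 0 0 0
After step 4: ants at (1,3),(0,3)
  0 0 0 5
  0 0 0 3
  0 0 0 1
  0 0 0 0
  0 0 0 0

0 0 0 5
0 0 0 3
0 0 0 1
0 0 0 0
0 0 0 0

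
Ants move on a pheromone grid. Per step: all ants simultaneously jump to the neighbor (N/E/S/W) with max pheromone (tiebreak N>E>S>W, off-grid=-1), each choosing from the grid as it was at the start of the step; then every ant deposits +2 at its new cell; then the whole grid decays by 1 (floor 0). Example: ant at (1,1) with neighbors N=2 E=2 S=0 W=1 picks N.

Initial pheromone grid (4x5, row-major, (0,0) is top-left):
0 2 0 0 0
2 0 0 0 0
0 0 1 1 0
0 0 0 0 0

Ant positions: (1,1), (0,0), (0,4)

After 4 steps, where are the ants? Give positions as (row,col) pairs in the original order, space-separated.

Step 1: ant0:(1,1)->N->(0,1) | ant1:(0,0)->E->(0,1) | ant2:(0,4)->S->(1,4)
  grid max=5 at (0,1)
Step 2: ant0:(0,1)->E->(0,2) | ant1:(0,1)->E->(0,2) | ant2:(1,4)->N->(0,4)
  grid max=4 at (0,1)
Step 3: ant0:(0,2)->W->(0,1) | ant1:(0,2)->W->(0,1) | ant2:(0,4)->S->(1,4)
  grid max=7 at (0,1)
Step 4: ant0:(0,1)->E->(0,2) | ant1:(0,1)->E->(0,2) | ant2:(1,4)->N->(0,4)
  grid max=6 at (0,1)

(0,2) (0,2) (0,4)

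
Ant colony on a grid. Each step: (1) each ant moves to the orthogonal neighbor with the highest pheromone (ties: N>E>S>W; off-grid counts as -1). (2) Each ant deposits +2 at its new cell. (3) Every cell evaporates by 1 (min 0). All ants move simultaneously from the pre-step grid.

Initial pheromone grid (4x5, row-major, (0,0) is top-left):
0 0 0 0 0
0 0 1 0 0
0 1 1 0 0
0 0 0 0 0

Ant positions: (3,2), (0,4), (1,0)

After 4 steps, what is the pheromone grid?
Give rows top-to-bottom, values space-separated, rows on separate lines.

After step 1: ants at (2,2),(1,4),(0,0)
  1 0 0 0 0
  0 0 0 0 1
  0 0 2 0 0
  0 0 0 0 0
After step 2: ants at (1,2),(0,4),(0,1)
  0 1 0 0 1
  0 0 1 0 0
  0 0 1 0 0
  0 0 0 0 0
After step 3: ants at (2,2),(1,4),(0,2)
  0 0 1 0 0
  0 0 0 0 1
  0 0 2 0 0
  0 0 0 0 0
After step 4: ants at (1,2),(0,4),(0,3)
  0 0 0 1 1
  0 0 1 0 0
  0 0 1 0 0
  0 0 0 0 0

0 0 0 1 1
0 0 1 0 0
0 0 1 0 0
0 0 0 0 0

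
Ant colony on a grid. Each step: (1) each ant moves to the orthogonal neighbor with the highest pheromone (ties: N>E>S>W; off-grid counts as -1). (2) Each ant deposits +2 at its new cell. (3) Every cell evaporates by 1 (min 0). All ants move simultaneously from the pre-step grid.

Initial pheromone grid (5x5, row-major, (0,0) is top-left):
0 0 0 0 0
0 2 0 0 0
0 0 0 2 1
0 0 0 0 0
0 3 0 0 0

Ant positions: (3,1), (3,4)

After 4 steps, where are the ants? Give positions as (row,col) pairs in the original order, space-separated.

Step 1: ant0:(3,1)->S->(4,1) | ant1:(3,4)->N->(2,4)
  grid max=4 at (4,1)
Step 2: ant0:(4,1)->N->(3,1) | ant1:(2,4)->W->(2,3)
  grid max=3 at (4,1)
Step 3: ant0:(3,1)->S->(4,1) | ant1:(2,3)->E->(2,4)
  grid max=4 at (4,1)
Step 4: ant0:(4,1)->N->(3,1) | ant1:(2,4)->W->(2,3)
  grid max=3 at (4,1)

(3,1) (2,3)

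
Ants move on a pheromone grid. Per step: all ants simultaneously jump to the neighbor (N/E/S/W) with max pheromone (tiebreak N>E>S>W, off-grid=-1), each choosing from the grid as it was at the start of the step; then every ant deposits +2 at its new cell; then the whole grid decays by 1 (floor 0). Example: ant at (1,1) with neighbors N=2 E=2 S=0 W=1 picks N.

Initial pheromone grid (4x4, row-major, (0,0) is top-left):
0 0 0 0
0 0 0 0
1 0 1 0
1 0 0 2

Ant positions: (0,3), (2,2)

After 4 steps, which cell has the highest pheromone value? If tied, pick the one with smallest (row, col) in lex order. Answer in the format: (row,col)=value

Answer: (1,2)=4

Derivation:
Step 1: ant0:(0,3)->S->(1,3) | ant1:(2,2)->N->(1,2)
  grid max=1 at (1,2)
Step 2: ant0:(1,3)->W->(1,2) | ant1:(1,2)->E->(1,3)
  grid max=2 at (1,2)
Step 3: ant0:(1,2)->E->(1,3) | ant1:(1,3)->W->(1,2)
  grid max=3 at (1,2)
Step 4: ant0:(1,3)->W->(1,2) | ant1:(1,2)->E->(1,3)
  grid max=4 at (1,2)
Final grid:
  0 0 0 0
  0 0 4 4
  0 0 0 0
  0 0 0 0
Max pheromone 4 at (1,2)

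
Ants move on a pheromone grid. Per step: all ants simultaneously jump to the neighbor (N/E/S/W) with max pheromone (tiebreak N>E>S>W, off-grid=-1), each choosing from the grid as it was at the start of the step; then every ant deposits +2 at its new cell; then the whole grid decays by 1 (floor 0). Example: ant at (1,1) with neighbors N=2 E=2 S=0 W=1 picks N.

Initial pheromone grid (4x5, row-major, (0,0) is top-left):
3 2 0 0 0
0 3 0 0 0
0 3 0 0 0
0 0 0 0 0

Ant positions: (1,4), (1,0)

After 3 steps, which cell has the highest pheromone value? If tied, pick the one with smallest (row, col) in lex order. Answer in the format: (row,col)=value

Step 1: ant0:(1,4)->N->(0,4) | ant1:(1,0)->N->(0,0)
  grid max=4 at (0,0)
Step 2: ant0:(0,4)->S->(1,4) | ant1:(0,0)->E->(0,1)
  grid max=3 at (0,0)
Step 3: ant0:(1,4)->N->(0,4) | ant1:(0,1)->W->(0,0)
  grid max=4 at (0,0)
Final grid:
  4 1 0 0 1
  0 0 0 0 0
  0 0 0 0 0
  0 0 0 0 0
Max pheromone 4 at (0,0)

Answer: (0,0)=4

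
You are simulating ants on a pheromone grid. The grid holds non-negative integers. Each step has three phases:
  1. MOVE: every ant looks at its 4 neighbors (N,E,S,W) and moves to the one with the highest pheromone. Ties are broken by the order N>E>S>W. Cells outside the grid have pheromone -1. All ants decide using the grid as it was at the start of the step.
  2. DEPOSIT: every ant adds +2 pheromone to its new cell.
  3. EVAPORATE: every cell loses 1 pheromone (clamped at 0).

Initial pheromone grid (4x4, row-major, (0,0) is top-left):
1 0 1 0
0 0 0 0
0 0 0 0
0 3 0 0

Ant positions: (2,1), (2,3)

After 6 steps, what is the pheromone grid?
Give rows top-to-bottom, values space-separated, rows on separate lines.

After step 1: ants at (3,1),(1,3)
  0 0 0 0
  0 0 0 1
  0 0 0 0
  0 4 0 0
After step 2: ants at (2,1),(0,3)
  0 0 0 1
  0 0 0 0
  0 1 0 0
  0 3 0 0
After step 3: ants at (3,1),(1,3)
  0 0 0 0
  0 0 0 1
  0 0 0 0
  0 4 0 0
After step 4: ants at (2,1),(0,3)
  0 0 0 1
  0 0 0 0
  0 1 0 0
  0 3 0 0
After step 5: ants at (3,1),(1,3)
  0 0 0 0
  0 0 0 1
  0 0 0 0
  0 4 0 0
After step 6: ants at (2,1),(0,3)
  0 0 0 1
  0 0 0 0
  0 1 0 0
  0 3 0 0

0 0 0 1
0 0 0 0
0 1 0 0
0 3 0 0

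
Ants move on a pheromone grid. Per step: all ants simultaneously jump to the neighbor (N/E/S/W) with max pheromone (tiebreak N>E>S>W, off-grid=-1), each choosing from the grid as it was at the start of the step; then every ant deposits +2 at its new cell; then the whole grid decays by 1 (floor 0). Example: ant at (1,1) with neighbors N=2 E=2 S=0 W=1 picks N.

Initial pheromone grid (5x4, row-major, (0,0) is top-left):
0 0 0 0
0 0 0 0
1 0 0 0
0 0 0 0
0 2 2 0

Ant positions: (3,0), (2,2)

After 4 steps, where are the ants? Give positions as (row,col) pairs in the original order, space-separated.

Step 1: ant0:(3,0)->N->(2,0) | ant1:(2,2)->N->(1,2)
  grid max=2 at (2,0)
Step 2: ant0:(2,0)->N->(1,0) | ant1:(1,2)->N->(0,2)
  grid max=1 at (0,2)
Step 3: ant0:(1,0)->S->(2,0) | ant1:(0,2)->E->(0,3)
  grid max=2 at (2,0)
Step 4: ant0:(2,0)->N->(1,0) | ant1:(0,3)->S->(1,3)
  grid max=1 at (1,0)

(1,0) (1,3)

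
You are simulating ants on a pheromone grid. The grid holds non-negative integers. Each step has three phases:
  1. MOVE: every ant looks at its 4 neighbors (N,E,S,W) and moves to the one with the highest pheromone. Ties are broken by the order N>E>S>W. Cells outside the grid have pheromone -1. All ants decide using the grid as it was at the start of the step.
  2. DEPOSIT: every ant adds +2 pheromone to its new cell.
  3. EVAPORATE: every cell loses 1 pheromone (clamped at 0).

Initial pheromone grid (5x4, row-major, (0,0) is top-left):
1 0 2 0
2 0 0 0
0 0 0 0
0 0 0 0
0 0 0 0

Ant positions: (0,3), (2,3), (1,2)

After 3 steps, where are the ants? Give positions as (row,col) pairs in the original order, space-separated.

Step 1: ant0:(0,3)->W->(0,2) | ant1:(2,3)->N->(1,3) | ant2:(1,2)->N->(0,2)
  grid max=5 at (0,2)
Step 2: ant0:(0,2)->E->(0,3) | ant1:(1,3)->N->(0,3) | ant2:(0,2)->E->(0,3)
  grid max=5 at (0,3)
Step 3: ant0:(0,3)->W->(0,2) | ant1:(0,3)->W->(0,2) | ant2:(0,3)->W->(0,2)
  grid max=9 at (0,2)

(0,2) (0,2) (0,2)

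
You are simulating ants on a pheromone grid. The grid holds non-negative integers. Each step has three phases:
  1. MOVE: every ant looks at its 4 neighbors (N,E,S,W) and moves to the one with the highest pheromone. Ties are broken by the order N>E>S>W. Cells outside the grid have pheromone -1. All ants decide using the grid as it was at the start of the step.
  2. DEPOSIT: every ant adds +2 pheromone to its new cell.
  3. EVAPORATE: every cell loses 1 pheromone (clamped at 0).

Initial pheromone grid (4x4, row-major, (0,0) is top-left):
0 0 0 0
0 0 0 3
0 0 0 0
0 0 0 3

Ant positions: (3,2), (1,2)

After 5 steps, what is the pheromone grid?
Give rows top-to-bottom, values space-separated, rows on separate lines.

After step 1: ants at (3,3),(1,3)
  0 0 0 0
  0 0 0 4
  0 0 0 0
  0 0 0 4
After step 2: ants at (2,3),(0,3)
  0 0 0 1
  0 0 0 3
  0 0 0 1
  0 0 0 3
After step 3: ants at (1,3),(1,3)
  0 0 0 0
  0 0 0 6
  0 0 0 0
  0 0 0 2
After step 4: ants at (0,3),(0,3)
  0 0 0 3
  0 0 0 5
  0 0 0 0
  0 0 0 1
After step 5: ants at (1,3),(1,3)
  0 0 0 2
  0 0 0 8
  0 0 0 0
  0 0 0 0

0 0 0 2
0 0 0 8
0 0 0 0
0 0 0 0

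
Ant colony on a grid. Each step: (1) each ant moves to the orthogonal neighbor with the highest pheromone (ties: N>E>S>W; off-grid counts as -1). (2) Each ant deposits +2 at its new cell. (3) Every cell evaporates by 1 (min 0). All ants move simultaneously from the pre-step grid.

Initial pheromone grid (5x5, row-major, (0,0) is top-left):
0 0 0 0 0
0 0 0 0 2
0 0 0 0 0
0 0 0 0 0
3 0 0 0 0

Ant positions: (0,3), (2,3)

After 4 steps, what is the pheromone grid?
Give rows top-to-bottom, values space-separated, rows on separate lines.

After step 1: ants at (0,4),(1,3)
  0 0 0 0 1
  0 0 0 1 1
  0 0 0 0 0
  0 0 0 0 0
  2 0 0 0 0
After step 2: ants at (1,4),(1,4)
  0 0 0 0 0
  0 0 0 0 4
  0 0 0 0 0
  0 0 0 0 0
  1 0 0 0 0
After step 3: ants at (0,4),(0,4)
  0 0 0 0 3
  0 0 0 0 3
  0 0 0 0 0
  0 0 0 0 0
  0 0 0 0 0
After step 4: ants at (1,4),(1,4)
  0 0 0 0 2
  0 0 0 0 6
  0 0 0 0 0
  0 0 0 0 0
  0 0 0 0 0

0 0 0 0 2
0 0 0 0 6
0 0 0 0 0
0 0 0 0 0
0 0 0 0 0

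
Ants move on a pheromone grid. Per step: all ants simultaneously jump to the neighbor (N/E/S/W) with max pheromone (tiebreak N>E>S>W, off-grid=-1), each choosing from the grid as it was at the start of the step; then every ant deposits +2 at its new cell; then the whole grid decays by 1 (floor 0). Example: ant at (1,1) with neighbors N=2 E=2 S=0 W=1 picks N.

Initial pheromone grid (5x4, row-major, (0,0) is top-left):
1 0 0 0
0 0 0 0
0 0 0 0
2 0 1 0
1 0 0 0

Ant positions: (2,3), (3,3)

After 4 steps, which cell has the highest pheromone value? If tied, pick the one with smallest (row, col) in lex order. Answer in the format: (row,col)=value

Answer: (0,3)=1

Derivation:
Step 1: ant0:(2,3)->N->(1,3) | ant1:(3,3)->W->(3,2)
  grid max=2 at (3,2)
Step 2: ant0:(1,3)->N->(0,3) | ant1:(3,2)->N->(2,2)
  grid max=1 at (0,3)
Step 3: ant0:(0,3)->S->(1,3) | ant1:(2,2)->S->(3,2)
  grid max=2 at (3,2)
Step 4: ant0:(1,3)->N->(0,3) | ant1:(3,2)->N->(2,2)
  grid max=1 at (0,3)
Final grid:
  0 0 0 1
  0 0 0 0
  0 0 1 0
  0 0 1 0
  0 0 0 0
Max pheromone 1 at (0,3)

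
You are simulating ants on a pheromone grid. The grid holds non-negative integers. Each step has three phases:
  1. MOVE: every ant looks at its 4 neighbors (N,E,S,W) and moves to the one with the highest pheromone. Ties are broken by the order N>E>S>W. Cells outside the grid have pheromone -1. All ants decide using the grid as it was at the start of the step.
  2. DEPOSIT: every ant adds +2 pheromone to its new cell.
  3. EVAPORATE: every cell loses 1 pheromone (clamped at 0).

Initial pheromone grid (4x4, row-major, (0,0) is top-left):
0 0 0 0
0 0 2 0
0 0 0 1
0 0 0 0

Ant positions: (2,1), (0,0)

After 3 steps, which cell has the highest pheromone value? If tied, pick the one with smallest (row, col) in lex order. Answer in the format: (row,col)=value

Step 1: ant0:(2,1)->N->(1,1) | ant1:(0,0)->E->(0,1)
  grid max=1 at (0,1)
Step 2: ant0:(1,1)->N->(0,1) | ant1:(0,1)->S->(1,1)
  grid max=2 at (0,1)
Step 3: ant0:(0,1)->S->(1,1) | ant1:(1,1)->N->(0,1)
  grid max=3 at (0,1)
Final grid:
  0 3 0 0
  0 3 0 0
  0 0 0 0
  0 0 0 0
Max pheromone 3 at (0,1)

Answer: (0,1)=3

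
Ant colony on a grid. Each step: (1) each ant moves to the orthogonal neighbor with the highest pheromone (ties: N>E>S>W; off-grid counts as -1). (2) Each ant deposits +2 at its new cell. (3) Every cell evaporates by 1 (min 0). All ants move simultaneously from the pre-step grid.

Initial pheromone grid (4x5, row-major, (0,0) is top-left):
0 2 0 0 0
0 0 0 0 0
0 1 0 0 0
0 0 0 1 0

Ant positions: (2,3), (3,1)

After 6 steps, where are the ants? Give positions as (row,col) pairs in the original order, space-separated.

Step 1: ant0:(2,3)->S->(3,3) | ant1:(3,1)->N->(2,1)
  grid max=2 at (2,1)
Step 2: ant0:(3,3)->N->(2,3) | ant1:(2,1)->N->(1,1)
  grid max=1 at (1,1)
Step 3: ant0:(2,3)->S->(3,3) | ant1:(1,1)->S->(2,1)
  grid max=2 at (2,1)
Step 4: ant0:(3,3)->N->(2,3) | ant1:(2,1)->N->(1,1)
  grid max=1 at (1,1)
Step 5: ant0:(2,3)->S->(3,3) | ant1:(1,1)->S->(2,1)
  grid max=2 at (2,1)
Step 6: ant0:(3,3)->N->(2,3) | ant1:(2,1)->N->(1,1)
  grid max=1 at (1,1)

(2,3) (1,1)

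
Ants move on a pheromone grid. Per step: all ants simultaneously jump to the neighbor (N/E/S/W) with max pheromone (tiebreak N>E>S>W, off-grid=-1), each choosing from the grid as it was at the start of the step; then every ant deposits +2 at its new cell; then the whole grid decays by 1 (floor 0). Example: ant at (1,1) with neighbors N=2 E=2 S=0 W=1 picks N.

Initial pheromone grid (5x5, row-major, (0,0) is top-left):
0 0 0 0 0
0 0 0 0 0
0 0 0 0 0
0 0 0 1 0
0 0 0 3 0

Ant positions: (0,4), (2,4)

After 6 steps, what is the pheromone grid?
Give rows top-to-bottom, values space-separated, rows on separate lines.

After step 1: ants at (1,4),(1,4)
  0 0 0 0 0
  0 0 0 0 3
  0 0 0 0 0
  0 0 0 0 0
  0 0 0 2 0
After step 2: ants at (0,4),(0,4)
  0 0 0 0 3
  0 0 0 0 2
  0 0 0 0 0
  0 0 0 0 0
  0 0 0 1 0
After step 3: ants at (1,4),(1,4)
  0 0 0 0 2
  0 0 0 0 5
  0 0 0 0 0
  0 0 0 0 0
  0 0 0 0 0
After step 4: ants at (0,4),(0,4)
  0 0 0 0 5
  0 0 0 0 4
  0 0 0 0 0
  0 0 0 0 0
  0 0 0 0 0
After step 5: ants at (1,4),(1,4)
  0 0 0 0 4
  0 0 0 0 7
  0 0 0 0 0
  0 0 0 0 0
  0 0 0 0 0
After step 6: ants at (0,4),(0,4)
  0 0 0 0 7
  0 0 0 0 6
  0 0 0 0 0
  0 0 0 0 0
  0 0 0 0 0

0 0 0 0 7
0 0 0 0 6
0 0 0 0 0
0 0 0 0 0
0 0 0 0 0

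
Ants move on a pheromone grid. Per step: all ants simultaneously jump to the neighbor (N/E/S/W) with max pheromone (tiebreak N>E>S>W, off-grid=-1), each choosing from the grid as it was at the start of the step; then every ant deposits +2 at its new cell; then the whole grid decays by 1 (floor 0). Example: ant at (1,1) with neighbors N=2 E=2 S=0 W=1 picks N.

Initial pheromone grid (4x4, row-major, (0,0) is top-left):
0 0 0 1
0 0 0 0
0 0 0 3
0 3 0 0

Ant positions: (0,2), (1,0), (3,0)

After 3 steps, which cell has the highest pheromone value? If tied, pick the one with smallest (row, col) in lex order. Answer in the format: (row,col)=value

Step 1: ant0:(0,2)->E->(0,3) | ant1:(1,0)->N->(0,0) | ant2:(3,0)->E->(3,1)
  grid max=4 at (3,1)
Step 2: ant0:(0,3)->S->(1,3) | ant1:(0,0)->E->(0,1) | ant2:(3,1)->N->(2,1)
  grid max=3 at (3,1)
Step 3: ant0:(1,3)->N->(0,3) | ant1:(0,1)->E->(0,2) | ant2:(2,1)->S->(3,1)
  grid max=4 at (3,1)
Final grid:
  0 0 1 2
  0 0 0 0
  0 0 0 0
  0 4 0 0
Max pheromone 4 at (3,1)

Answer: (3,1)=4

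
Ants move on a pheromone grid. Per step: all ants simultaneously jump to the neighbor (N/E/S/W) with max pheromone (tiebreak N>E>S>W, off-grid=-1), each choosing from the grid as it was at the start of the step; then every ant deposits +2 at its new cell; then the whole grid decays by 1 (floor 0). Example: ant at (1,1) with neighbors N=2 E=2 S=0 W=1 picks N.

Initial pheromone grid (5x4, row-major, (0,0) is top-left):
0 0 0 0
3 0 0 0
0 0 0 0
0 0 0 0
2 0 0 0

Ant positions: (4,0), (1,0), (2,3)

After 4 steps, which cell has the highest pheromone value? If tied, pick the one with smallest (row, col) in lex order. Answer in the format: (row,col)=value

Step 1: ant0:(4,0)->N->(3,0) | ant1:(1,0)->N->(0,0) | ant2:(2,3)->N->(1,3)
  grid max=2 at (1,0)
Step 2: ant0:(3,0)->S->(4,0) | ant1:(0,0)->S->(1,0) | ant2:(1,3)->N->(0,3)
  grid max=3 at (1,0)
Step 3: ant0:(4,0)->N->(3,0) | ant1:(1,0)->N->(0,0) | ant2:(0,3)->S->(1,3)
  grid max=2 at (1,0)
Step 4: ant0:(3,0)->S->(4,0) | ant1:(0,0)->S->(1,0) | ant2:(1,3)->N->(0,3)
  grid max=3 at (1,0)
Final grid:
  0 0 0 1
  3 0 0 0
  0 0 0 0
  0 0 0 0
  2 0 0 0
Max pheromone 3 at (1,0)

Answer: (1,0)=3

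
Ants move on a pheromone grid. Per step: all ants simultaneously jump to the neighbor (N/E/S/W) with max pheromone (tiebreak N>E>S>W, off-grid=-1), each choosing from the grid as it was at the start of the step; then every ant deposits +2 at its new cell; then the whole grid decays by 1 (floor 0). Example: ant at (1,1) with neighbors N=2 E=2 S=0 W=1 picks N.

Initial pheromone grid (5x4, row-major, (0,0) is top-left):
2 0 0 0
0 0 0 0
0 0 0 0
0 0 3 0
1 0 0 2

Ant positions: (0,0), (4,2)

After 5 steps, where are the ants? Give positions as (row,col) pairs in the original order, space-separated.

Step 1: ant0:(0,0)->E->(0,1) | ant1:(4,2)->N->(3,2)
  grid max=4 at (3,2)
Step 2: ant0:(0,1)->W->(0,0) | ant1:(3,2)->N->(2,2)
  grid max=3 at (3,2)
Step 3: ant0:(0,0)->E->(0,1) | ant1:(2,2)->S->(3,2)
  grid max=4 at (3,2)
Step 4: ant0:(0,1)->W->(0,0) | ant1:(3,2)->N->(2,2)
  grid max=3 at (3,2)
Step 5: ant0:(0,0)->E->(0,1) | ant1:(2,2)->S->(3,2)
  grid max=4 at (3,2)

(0,1) (3,2)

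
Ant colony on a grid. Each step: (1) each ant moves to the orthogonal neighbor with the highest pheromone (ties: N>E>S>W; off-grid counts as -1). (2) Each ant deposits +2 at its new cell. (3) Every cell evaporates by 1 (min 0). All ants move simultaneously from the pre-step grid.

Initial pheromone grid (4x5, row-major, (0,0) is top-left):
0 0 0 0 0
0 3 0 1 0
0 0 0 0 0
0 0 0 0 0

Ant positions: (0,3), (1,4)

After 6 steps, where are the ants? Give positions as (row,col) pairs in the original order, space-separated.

Step 1: ant0:(0,3)->S->(1,3) | ant1:(1,4)->W->(1,3)
  grid max=4 at (1,3)
Step 2: ant0:(1,3)->N->(0,3) | ant1:(1,3)->N->(0,3)
  grid max=3 at (0,3)
Step 3: ant0:(0,3)->S->(1,3) | ant1:(0,3)->S->(1,3)
  grid max=6 at (1,3)
Step 4: ant0:(1,3)->N->(0,3) | ant1:(1,3)->N->(0,3)
  grid max=5 at (0,3)
Step 5: ant0:(0,3)->S->(1,3) | ant1:(0,3)->S->(1,3)
  grid max=8 at (1,3)
Step 6: ant0:(1,3)->N->(0,3) | ant1:(1,3)->N->(0,3)
  grid max=7 at (0,3)

(0,3) (0,3)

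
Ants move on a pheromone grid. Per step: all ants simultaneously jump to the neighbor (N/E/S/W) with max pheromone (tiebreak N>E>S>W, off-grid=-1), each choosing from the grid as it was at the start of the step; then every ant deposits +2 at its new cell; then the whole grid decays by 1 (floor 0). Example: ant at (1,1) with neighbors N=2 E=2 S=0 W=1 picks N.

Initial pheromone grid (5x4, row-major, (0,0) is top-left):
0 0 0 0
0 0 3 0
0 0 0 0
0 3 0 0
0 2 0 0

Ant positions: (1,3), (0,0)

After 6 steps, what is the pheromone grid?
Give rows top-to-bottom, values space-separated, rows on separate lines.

After step 1: ants at (1,2),(0,1)
  0 1 0 0
  0 0 4 0
  0 0 0 0
  0 2 0 0
  0 1 0 0
After step 2: ants at (0,2),(0,2)
  0 0 3 0
  0 0 3 0
  0 0 0 0
  0 1 0 0
  0 0 0 0
After step 3: ants at (1,2),(1,2)
  0 0 2 0
  0 0 6 0
  0 0 0 0
  0 0 0 0
  0 0 0 0
After step 4: ants at (0,2),(0,2)
  0 0 5 0
  0 0 5 0
  0 0 0 0
  0 0 0 0
  0 0 0 0
After step 5: ants at (1,2),(1,2)
  0 0 4 0
  0 0 8 0
  0 0 0 0
  0 0 0 0
  0 0 0 0
After step 6: ants at (0,2),(0,2)
  0 0 7 0
  0 0 7 0
  0 0 0 0
  0 0 0 0
  0 0 0 0

0 0 7 0
0 0 7 0
0 0 0 0
0 0 0 0
0 0 0 0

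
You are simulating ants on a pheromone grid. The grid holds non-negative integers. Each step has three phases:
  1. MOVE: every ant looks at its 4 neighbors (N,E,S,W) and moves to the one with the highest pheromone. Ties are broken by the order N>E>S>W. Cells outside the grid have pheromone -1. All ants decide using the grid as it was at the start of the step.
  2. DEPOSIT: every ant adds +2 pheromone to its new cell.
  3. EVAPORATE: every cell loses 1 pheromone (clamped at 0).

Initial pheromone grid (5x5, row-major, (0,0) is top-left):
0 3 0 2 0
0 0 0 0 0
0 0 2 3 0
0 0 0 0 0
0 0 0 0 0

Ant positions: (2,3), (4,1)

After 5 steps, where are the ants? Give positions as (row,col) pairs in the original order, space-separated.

Step 1: ant0:(2,3)->W->(2,2) | ant1:(4,1)->N->(3,1)
  grid max=3 at (2,2)
Step 2: ant0:(2,2)->E->(2,3) | ant1:(3,1)->N->(2,1)
  grid max=3 at (2,3)
Step 3: ant0:(2,3)->W->(2,2) | ant1:(2,1)->E->(2,2)
  grid max=5 at (2,2)
Step 4: ant0:(2,2)->E->(2,3) | ant1:(2,2)->E->(2,3)
  grid max=5 at (2,3)
Step 5: ant0:(2,3)->W->(2,2) | ant1:(2,3)->W->(2,2)
  grid max=7 at (2,2)

(2,2) (2,2)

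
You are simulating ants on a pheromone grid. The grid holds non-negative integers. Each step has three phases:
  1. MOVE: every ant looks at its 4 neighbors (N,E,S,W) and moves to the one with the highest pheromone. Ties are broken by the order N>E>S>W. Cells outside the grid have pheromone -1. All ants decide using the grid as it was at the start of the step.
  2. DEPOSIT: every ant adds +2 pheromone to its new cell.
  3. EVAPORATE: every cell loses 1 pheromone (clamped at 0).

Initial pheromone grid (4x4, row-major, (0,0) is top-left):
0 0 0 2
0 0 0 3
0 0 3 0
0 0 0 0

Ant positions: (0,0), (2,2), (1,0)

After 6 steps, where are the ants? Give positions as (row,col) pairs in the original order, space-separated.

Step 1: ant0:(0,0)->E->(0,1) | ant1:(2,2)->N->(1,2) | ant2:(1,0)->N->(0,0)
  grid max=2 at (1,3)
Step 2: ant0:(0,1)->W->(0,0) | ant1:(1,2)->E->(1,3) | ant2:(0,0)->E->(0,1)
  grid max=3 at (1,3)
Step 3: ant0:(0,0)->E->(0,1) | ant1:(1,3)->N->(0,3) | ant2:(0,1)->W->(0,0)
  grid max=3 at (0,0)
Step 4: ant0:(0,1)->W->(0,0) | ant1:(0,3)->S->(1,3) | ant2:(0,0)->E->(0,1)
  grid max=4 at (0,0)
Step 5: ant0:(0,0)->E->(0,1) | ant1:(1,3)->N->(0,3) | ant2:(0,1)->W->(0,0)
  grid max=5 at (0,0)
Step 6: ant0:(0,1)->W->(0,0) | ant1:(0,3)->S->(1,3) | ant2:(0,0)->E->(0,1)
  grid max=6 at (0,0)

(0,0) (1,3) (0,1)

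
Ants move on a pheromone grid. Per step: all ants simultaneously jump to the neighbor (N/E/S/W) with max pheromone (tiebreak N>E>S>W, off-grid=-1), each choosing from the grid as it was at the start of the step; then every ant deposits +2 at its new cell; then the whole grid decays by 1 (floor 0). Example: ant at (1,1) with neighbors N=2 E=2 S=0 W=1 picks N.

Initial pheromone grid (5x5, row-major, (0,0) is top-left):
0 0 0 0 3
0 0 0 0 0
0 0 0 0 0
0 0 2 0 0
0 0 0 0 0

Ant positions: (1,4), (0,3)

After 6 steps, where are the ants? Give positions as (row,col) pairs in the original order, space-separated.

Step 1: ant0:(1,4)->N->(0,4) | ant1:(0,3)->E->(0,4)
  grid max=6 at (0,4)
Step 2: ant0:(0,4)->S->(1,4) | ant1:(0,4)->S->(1,4)
  grid max=5 at (0,4)
Step 3: ant0:(1,4)->N->(0,4) | ant1:(1,4)->N->(0,4)
  grid max=8 at (0,4)
Step 4: ant0:(0,4)->S->(1,4) | ant1:(0,4)->S->(1,4)
  grid max=7 at (0,4)
Step 5: ant0:(1,4)->N->(0,4) | ant1:(1,4)->N->(0,4)
  grid max=10 at (0,4)
Step 6: ant0:(0,4)->S->(1,4) | ant1:(0,4)->S->(1,4)
  grid max=9 at (0,4)

(1,4) (1,4)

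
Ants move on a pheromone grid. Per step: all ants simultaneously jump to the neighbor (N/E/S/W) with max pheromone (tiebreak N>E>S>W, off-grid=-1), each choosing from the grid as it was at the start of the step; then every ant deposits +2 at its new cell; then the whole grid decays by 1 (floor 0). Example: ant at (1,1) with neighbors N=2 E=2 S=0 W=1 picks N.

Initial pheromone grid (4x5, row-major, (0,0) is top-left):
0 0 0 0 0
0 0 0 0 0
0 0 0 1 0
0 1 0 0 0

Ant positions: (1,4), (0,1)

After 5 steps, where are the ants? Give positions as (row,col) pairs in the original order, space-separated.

Step 1: ant0:(1,4)->N->(0,4) | ant1:(0,1)->E->(0,2)
  grid max=1 at (0,2)
Step 2: ant0:(0,4)->S->(1,4) | ant1:(0,2)->E->(0,3)
  grid max=1 at (0,3)
Step 3: ant0:(1,4)->N->(0,4) | ant1:(0,3)->E->(0,4)
  grid max=3 at (0,4)
Step 4: ant0:(0,4)->S->(1,4) | ant1:(0,4)->S->(1,4)
  grid max=3 at (1,4)
Step 5: ant0:(1,4)->N->(0,4) | ant1:(1,4)->N->(0,4)
  grid max=5 at (0,4)

(0,4) (0,4)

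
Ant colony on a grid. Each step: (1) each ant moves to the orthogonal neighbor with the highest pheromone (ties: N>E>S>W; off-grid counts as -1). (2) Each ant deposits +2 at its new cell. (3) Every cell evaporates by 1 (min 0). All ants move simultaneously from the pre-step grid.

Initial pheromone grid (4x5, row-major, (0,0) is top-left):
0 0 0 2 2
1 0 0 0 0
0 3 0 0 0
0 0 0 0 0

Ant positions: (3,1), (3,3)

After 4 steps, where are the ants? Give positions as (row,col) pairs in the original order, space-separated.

Step 1: ant0:(3,1)->N->(2,1) | ant1:(3,3)->N->(2,3)
  grid max=4 at (2,1)
Step 2: ant0:(2,1)->N->(1,1) | ant1:(2,3)->N->(1,3)
  grid max=3 at (2,1)
Step 3: ant0:(1,1)->S->(2,1) | ant1:(1,3)->N->(0,3)
  grid max=4 at (2,1)
Step 4: ant0:(2,1)->N->(1,1) | ant1:(0,3)->E->(0,4)
  grid max=3 at (2,1)

(1,1) (0,4)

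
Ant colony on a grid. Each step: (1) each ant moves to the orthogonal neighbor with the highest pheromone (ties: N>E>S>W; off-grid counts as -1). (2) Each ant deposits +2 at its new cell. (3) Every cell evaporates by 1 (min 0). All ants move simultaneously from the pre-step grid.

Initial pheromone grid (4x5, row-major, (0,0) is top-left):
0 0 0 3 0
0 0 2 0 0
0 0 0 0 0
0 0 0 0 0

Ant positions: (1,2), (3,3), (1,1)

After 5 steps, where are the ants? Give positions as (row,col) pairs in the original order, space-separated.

Step 1: ant0:(1,2)->N->(0,2) | ant1:(3,3)->N->(2,3) | ant2:(1,1)->E->(1,2)
  grid max=3 at (1,2)
Step 2: ant0:(0,2)->S->(1,2) | ant1:(2,3)->N->(1,3) | ant2:(1,2)->N->(0,2)
  grid max=4 at (1,2)
Step 3: ant0:(1,2)->N->(0,2) | ant1:(1,3)->W->(1,2) | ant2:(0,2)->S->(1,2)
  grid max=7 at (1,2)
Step 4: ant0:(0,2)->S->(1,2) | ant1:(1,2)->N->(0,2) | ant2:(1,2)->N->(0,2)
  grid max=8 at (1,2)
Step 5: ant0:(1,2)->N->(0,2) | ant1:(0,2)->S->(1,2) | ant2:(0,2)->S->(1,2)
  grid max=11 at (1,2)

(0,2) (1,2) (1,2)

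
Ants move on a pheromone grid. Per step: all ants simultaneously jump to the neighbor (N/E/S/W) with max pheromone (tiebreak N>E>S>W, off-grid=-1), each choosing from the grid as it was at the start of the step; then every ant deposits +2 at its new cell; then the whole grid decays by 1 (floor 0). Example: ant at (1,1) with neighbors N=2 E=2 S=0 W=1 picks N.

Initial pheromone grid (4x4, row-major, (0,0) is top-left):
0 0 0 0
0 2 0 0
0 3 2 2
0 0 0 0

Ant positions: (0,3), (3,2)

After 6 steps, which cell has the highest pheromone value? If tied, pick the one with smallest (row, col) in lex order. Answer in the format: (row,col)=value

Answer: (2,1)=7

Derivation:
Step 1: ant0:(0,3)->S->(1,3) | ant1:(3,2)->N->(2,2)
  grid max=3 at (2,2)
Step 2: ant0:(1,3)->S->(2,3) | ant1:(2,2)->W->(2,1)
  grid max=3 at (2,1)
Step 3: ant0:(2,3)->W->(2,2) | ant1:(2,1)->E->(2,2)
  grid max=5 at (2,2)
Step 4: ant0:(2,2)->W->(2,1) | ant1:(2,2)->W->(2,1)
  grid max=5 at (2,1)
Step 5: ant0:(2,1)->E->(2,2) | ant1:(2,1)->E->(2,2)
  grid max=7 at (2,2)
Step 6: ant0:(2,2)->W->(2,1) | ant1:(2,2)->W->(2,1)
  grid max=7 at (2,1)
Final grid:
  0 0 0 0
  0 0 0 0
  0 7 6 0
  0 0 0 0
Max pheromone 7 at (2,1)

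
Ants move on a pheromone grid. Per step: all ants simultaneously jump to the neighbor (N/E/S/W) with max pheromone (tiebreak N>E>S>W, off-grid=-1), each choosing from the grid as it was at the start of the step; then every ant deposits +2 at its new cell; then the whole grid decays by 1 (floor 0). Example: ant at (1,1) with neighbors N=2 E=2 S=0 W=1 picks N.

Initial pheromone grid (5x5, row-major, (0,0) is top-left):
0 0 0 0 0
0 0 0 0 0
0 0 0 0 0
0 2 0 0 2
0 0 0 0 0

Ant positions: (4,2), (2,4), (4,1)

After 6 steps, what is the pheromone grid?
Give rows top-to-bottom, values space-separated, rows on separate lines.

After step 1: ants at (3,2),(3,4),(3,1)
  0 0 0 0 0
  0 0 0 0 0
  0 0 0 0 0
  0 3 1 0 3
  0 0 0 0 0
After step 2: ants at (3,1),(2,4),(3,2)
  0 0 0 0 0
  0 0 0 0 0
  0 0 0 0 1
  0 4 2 0 2
  0 0 0 0 0
After step 3: ants at (3,2),(3,4),(3,1)
  0 0 0 0 0
  0 0 0 0 0
  0 0 0 0 0
  0 5 3 0 3
  0 0 0 0 0
After step 4: ants at (3,1),(2,4),(3,2)
  0 0 0 0 0
  0 0 0 0 0
  0 0 0 0 1
  0 6 4 0 2
  0 0 0 0 0
After step 5: ants at (3,2),(3,4),(3,1)
  0 0 0 0 0
  0 0 0 0 0
  0 0 0 0 0
  0 7 5 0 3
  0 0 0 0 0
After step 6: ants at (3,1),(2,4),(3,2)
  0 0 0 0 0
  0 0 0 0 0
  0 0 0 0 1
  0 8 6 0 2
  0 0 0 0 0

0 0 0 0 0
0 0 0 0 0
0 0 0 0 1
0 8 6 0 2
0 0 0 0 0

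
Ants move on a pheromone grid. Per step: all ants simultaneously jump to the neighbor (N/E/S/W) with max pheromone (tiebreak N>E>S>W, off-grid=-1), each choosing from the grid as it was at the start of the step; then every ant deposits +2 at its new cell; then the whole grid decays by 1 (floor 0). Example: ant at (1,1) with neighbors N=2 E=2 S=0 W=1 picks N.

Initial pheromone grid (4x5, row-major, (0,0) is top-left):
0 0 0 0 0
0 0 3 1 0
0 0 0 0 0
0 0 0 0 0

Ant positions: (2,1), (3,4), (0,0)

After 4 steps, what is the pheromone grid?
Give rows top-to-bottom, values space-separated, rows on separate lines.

After step 1: ants at (1,1),(2,4),(0,1)
  0 1 0 0 0
  0 1 2 0 0
  0 0 0 0 1
  0 0 0 0 0
After step 2: ants at (1,2),(1,4),(1,1)
  0 0 0 0 0
  0 2 3 0 1
  0 0 0 0 0
  0 0 0 0 0
After step 3: ants at (1,1),(0,4),(1,2)
  0 0 0 0 1
  0 3 4 0 0
  0 0 0 0 0
  0 0 0 0 0
After step 4: ants at (1,2),(1,4),(1,1)
  0 0 0 0 0
  0 4 5 0 1
  0 0 0 0 0
  0 0 0 0 0

0 0 0 0 0
0 4 5 0 1
0 0 0 0 0
0 0 0 0 0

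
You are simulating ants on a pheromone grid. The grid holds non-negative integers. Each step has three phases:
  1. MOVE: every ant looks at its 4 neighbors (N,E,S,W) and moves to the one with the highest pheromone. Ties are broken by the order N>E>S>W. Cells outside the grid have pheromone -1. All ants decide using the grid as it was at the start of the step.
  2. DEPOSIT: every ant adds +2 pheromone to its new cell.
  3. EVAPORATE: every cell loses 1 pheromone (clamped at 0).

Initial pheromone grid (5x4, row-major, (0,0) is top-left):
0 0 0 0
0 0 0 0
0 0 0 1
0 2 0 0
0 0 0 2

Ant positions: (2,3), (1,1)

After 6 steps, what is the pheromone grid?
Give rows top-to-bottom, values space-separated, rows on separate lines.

After step 1: ants at (1,3),(0,1)
  0 1 0 0
  0 0 0 1
  0 0 0 0
  0 1 0 0
  0 0 0 1
After step 2: ants at (0,3),(0,2)
  0 0 1 1
  0 0 0 0
  0 0 0 0
  0 0 0 0
  0 0 0 0
After step 3: ants at (0,2),(0,3)
  0 0 2 2
  0 0 0 0
  0 0 0 0
  0 0 0 0
  0 0 0 0
After step 4: ants at (0,3),(0,2)
  0 0 3 3
  0 0 0 0
  0 0 0 0
  0 0 0 0
  0 0 0 0
After step 5: ants at (0,2),(0,3)
  0 0 4 4
  0 0 0 0
  0 0 0 0
  0 0 0 0
  0 0 0 0
After step 6: ants at (0,3),(0,2)
  0 0 5 5
  0 0 0 0
  0 0 0 0
  0 0 0 0
  0 0 0 0

0 0 5 5
0 0 0 0
0 0 0 0
0 0 0 0
0 0 0 0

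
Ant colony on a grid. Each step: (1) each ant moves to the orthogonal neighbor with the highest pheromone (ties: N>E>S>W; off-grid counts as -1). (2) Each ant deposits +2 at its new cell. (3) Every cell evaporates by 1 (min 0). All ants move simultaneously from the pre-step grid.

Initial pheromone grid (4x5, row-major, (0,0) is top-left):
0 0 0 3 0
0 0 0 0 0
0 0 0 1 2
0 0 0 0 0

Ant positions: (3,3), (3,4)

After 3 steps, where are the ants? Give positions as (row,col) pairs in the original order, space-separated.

Step 1: ant0:(3,3)->N->(2,3) | ant1:(3,4)->N->(2,4)
  grid max=3 at (2,4)
Step 2: ant0:(2,3)->E->(2,4) | ant1:(2,4)->W->(2,3)
  grid max=4 at (2,4)
Step 3: ant0:(2,4)->W->(2,3) | ant1:(2,3)->E->(2,4)
  grid max=5 at (2,4)

(2,3) (2,4)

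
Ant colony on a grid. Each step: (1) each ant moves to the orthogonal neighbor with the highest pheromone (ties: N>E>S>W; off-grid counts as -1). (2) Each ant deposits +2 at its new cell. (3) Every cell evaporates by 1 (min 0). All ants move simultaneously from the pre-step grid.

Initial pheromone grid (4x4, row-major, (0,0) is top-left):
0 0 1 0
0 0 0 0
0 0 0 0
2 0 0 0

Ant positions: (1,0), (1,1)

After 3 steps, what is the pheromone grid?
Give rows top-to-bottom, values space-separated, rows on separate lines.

After step 1: ants at (0,0),(0,1)
  1 1 0 0
  0 0 0 0
  0 0 0 0
  1 0 0 0
After step 2: ants at (0,1),(0,0)
  2 2 0 0
  0 0 0 0
  0 0 0 0
  0 0 0 0
After step 3: ants at (0,0),(0,1)
  3 3 0 0
  0 0 0 0
  0 0 0 0
  0 0 0 0

3 3 0 0
0 0 0 0
0 0 0 0
0 0 0 0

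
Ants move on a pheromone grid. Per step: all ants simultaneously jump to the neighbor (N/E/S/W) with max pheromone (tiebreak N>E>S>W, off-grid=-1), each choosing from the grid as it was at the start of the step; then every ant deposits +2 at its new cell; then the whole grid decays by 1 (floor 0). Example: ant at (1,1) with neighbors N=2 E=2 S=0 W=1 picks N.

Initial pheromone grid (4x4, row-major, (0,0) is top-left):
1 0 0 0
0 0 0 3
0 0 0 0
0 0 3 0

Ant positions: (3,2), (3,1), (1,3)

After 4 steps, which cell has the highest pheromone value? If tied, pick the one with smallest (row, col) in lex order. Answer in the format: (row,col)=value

Step 1: ant0:(3,2)->N->(2,2) | ant1:(3,1)->E->(3,2) | ant2:(1,3)->N->(0,3)
  grid max=4 at (3,2)
Step 2: ant0:(2,2)->S->(3,2) | ant1:(3,2)->N->(2,2) | ant2:(0,3)->S->(1,3)
  grid max=5 at (3,2)
Step 3: ant0:(3,2)->N->(2,2) | ant1:(2,2)->S->(3,2) | ant2:(1,3)->N->(0,3)
  grid max=6 at (3,2)
Step 4: ant0:(2,2)->S->(3,2) | ant1:(3,2)->N->(2,2) | ant2:(0,3)->S->(1,3)
  grid max=7 at (3,2)
Final grid:
  0 0 0 0
  0 0 0 3
  0 0 4 0
  0 0 7 0
Max pheromone 7 at (3,2)

Answer: (3,2)=7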